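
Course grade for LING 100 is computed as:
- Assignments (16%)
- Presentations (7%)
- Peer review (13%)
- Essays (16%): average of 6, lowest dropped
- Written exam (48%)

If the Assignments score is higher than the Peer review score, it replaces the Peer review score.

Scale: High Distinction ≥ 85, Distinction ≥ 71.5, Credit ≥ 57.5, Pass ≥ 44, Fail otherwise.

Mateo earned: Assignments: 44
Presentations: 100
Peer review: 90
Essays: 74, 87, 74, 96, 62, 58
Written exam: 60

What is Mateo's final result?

Credit

Essays: drop 58 → average of remaining 5 = 393/5 = 78.6
Assignments (44) ≤ Peer review (90), so Peer review stays at 90.
Weighted total:
  Assignments 44 × 0.16 = 7.04
  Presentations 100 × 0.07 = 7
  Peer review 90 × 0.13 = 11.7
  Essays 78.6 × 0.16 = 12.576
  Written exam 60 × 0.48 = 28.8
Sum = 67.116
67.116 is ≥ 57.5 and < 71.5 → Credit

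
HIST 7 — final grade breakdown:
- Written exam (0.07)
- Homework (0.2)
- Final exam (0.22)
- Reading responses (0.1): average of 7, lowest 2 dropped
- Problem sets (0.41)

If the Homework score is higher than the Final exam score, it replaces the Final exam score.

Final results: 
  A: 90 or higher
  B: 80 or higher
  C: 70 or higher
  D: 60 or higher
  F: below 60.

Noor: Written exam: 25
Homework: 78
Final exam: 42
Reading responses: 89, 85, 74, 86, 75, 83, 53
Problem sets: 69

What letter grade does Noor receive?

Reading responses: drop 53, 74 → average of remaining 5 = 418/5 = 83.6
Homework (78) > Final exam (42), so Final exam counts as 78.
Weighted total:
  Written exam 25 × 0.07 = 1.75
  Homework 78 × 0.2 = 15.6
  Final exam 78 × 0.22 = 17.16
  Reading responses 83.6 × 0.1 = 8.36
  Problem sets 69 × 0.41 = 28.29
Sum = 71.16
71.16 is ≥ 70 and < 80 → C

C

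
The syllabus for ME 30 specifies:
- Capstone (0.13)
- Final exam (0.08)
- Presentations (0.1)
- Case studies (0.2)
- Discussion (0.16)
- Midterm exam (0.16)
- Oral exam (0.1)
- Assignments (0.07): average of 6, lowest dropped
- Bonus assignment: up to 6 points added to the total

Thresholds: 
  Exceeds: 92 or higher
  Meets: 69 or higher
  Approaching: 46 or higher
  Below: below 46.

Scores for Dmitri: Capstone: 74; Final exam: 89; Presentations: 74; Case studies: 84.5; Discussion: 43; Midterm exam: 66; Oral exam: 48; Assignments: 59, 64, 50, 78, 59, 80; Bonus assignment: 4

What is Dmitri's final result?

Meets

Assignments: drop 50 → average of remaining 5 = 340/5 = 68
Weighted total:
  Capstone 74 × 0.13 = 9.62
  Final exam 89 × 0.08 = 7.12
  Presentations 74 × 0.1 = 7.4
  Case studies 84.5 × 0.2 = 16.9
  Discussion 43 × 0.16 = 6.88
  Midterm exam 66 × 0.16 = 10.56
  Oral exam 48 × 0.1 = 4.8
  Assignments 68 × 0.07 = 4.76
Sum = 68.04
Bonus assignment: 68.04 + 4 = 72.04
72.04 is ≥ 69 and < 92 → Meets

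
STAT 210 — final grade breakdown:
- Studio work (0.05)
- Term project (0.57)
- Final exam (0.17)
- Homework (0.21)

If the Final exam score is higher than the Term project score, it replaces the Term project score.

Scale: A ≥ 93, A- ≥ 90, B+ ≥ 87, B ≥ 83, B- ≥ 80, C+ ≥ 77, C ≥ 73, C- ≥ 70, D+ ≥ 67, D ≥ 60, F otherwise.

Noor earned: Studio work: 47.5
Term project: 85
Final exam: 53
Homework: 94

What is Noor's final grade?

Final exam (53) ≤ Term project (85), so Term project stays at 85.
Weighted total:
  Studio work 47.5 × 0.05 = 2.375
  Term project 85 × 0.57 = 48.45
  Final exam 53 × 0.17 = 9.01
  Homework 94 × 0.21 = 19.74
Sum = 79.575
79.575 is ≥ 77 and < 80 → C+

C+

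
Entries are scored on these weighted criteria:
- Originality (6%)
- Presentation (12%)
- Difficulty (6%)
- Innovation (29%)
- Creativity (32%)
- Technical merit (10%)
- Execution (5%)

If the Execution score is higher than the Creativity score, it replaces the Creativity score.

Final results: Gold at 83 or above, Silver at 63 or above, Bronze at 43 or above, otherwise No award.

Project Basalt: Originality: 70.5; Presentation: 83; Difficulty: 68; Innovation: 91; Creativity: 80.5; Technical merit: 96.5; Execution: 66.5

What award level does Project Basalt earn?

Execution (66.5) ≤ Creativity (80.5), so Creativity stays at 80.5.
Weighted total:
  Originality 70.5 × 0.06 = 4.23
  Presentation 83 × 0.12 = 9.96
  Difficulty 68 × 0.06 = 4.08
  Innovation 91 × 0.29 = 26.39
  Creativity 80.5 × 0.32 = 25.76
  Technical merit 96.5 × 0.1 = 9.65
  Execution 66.5 × 0.05 = 3.325
Sum = 83.395
83.395 ≥ 83 → Gold

Gold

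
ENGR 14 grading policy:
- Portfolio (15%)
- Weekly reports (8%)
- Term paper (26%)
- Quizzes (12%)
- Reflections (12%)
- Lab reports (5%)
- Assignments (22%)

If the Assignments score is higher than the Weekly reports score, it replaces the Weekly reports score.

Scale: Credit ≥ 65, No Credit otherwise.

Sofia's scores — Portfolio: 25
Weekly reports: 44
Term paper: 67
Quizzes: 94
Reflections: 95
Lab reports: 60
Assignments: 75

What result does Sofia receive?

Assignments (75) > Weekly reports (44), so Weekly reports counts as 75.
Weighted total:
  Portfolio 25 × 0.15 = 3.75
  Weekly reports 75 × 0.08 = 6
  Term paper 67 × 0.26 = 17.42
  Quizzes 94 × 0.12 = 11.28
  Reflections 95 × 0.12 = 11.4
  Lab reports 60 × 0.05 = 3
  Assignments 75 × 0.22 = 16.5
Sum = 69.35
69.35 ≥ 65 → Credit

Credit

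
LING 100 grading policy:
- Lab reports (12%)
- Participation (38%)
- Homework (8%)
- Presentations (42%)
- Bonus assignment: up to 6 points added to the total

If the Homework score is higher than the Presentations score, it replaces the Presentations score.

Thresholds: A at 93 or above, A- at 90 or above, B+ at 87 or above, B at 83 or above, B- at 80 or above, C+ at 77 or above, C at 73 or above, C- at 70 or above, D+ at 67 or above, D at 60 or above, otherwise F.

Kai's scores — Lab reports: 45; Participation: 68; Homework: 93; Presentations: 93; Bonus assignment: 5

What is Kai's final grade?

Homework (93) ≤ Presentations (93), so Presentations stays at 93.
Weighted total:
  Lab reports 45 × 0.12 = 5.4
  Participation 68 × 0.38 = 25.84
  Homework 93 × 0.08 = 7.44
  Presentations 93 × 0.42 = 39.06
Sum = 77.74
Bonus assignment: 77.74 + 5 = 82.74
82.74 is ≥ 80 and < 83 → B-

B-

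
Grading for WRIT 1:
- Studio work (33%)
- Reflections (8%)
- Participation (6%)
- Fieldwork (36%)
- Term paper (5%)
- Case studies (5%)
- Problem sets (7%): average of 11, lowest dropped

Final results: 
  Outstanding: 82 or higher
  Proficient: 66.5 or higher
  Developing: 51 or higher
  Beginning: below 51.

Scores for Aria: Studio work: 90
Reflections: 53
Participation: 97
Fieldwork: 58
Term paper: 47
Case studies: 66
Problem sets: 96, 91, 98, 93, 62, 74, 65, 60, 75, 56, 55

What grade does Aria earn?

Proficient

Problem sets: drop 55 → average of remaining 10 = 770/10 = 77
Weighted total:
  Studio work 90 × 0.33 = 29.7
  Reflections 53 × 0.08 = 4.24
  Participation 97 × 0.06 = 5.82
  Fieldwork 58 × 0.36 = 20.88
  Term paper 47 × 0.05 = 2.35
  Case studies 66 × 0.05 = 3.3
  Problem sets 77 × 0.07 = 5.39
Sum = 71.68
71.68 is ≥ 66.5 and < 82 → Proficient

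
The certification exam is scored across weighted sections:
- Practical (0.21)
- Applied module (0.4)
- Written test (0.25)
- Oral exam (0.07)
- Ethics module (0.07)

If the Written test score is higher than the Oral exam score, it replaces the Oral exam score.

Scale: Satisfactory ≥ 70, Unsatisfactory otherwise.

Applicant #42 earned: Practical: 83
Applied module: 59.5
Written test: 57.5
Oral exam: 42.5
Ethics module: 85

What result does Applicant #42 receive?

Written test (57.5) > Oral exam (42.5), so Oral exam counts as 57.5.
Weighted total:
  Practical 83 × 0.21 = 17.43
  Applied module 59.5 × 0.4 = 23.8
  Written test 57.5 × 0.25 = 14.375
  Oral exam 57.5 × 0.07 = 4.025
  Ethics module 85 × 0.07 = 5.95
Sum = 65.58
65.58 < 70 → Unsatisfactory

Unsatisfactory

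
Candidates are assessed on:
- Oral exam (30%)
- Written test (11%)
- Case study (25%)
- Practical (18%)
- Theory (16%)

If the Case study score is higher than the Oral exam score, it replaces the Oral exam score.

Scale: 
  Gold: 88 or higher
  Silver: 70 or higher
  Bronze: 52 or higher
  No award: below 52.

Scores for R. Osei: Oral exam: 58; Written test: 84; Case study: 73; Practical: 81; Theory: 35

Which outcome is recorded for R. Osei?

Bronze

Case study (73) > Oral exam (58), so Oral exam counts as 73.
Weighted total:
  Oral exam 73 × 0.3 = 21.9
  Written test 84 × 0.11 = 9.24
  Case study 73 × 0.25 = 18.25
  Practical 81 × 0.18 = 14.58
  Theory 35 × 0.16 = 5.6
Sum = 69.57
69.57 is ≥ 52 and < 70 → Bronze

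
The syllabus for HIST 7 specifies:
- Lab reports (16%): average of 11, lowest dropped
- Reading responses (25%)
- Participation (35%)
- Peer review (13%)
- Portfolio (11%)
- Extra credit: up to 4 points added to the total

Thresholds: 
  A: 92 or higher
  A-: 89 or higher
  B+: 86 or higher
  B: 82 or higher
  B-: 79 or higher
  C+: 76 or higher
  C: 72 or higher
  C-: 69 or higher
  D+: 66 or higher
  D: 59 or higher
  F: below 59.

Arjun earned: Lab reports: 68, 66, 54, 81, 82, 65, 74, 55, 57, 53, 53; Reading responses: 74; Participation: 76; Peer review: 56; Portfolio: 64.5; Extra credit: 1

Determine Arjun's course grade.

C-

Lab reports: drop 53 → average of remaining 10 = 655/10 = 65.5
Weighted total:
  Lab reports 65.5 × 0.16 = 10.48
  Reading responses 74 × 0.25 = 18.5
  Participation 76 × 0.35 = 26.6
  Peer review 56 × 0.13 = 7.28
  Portfolio 64.5 × 0.11 = 7.095
Sum = 69.955
Extra credit: 69.955 + 1 = 70.955
70.955 is ≥ 69 and < 72 → C-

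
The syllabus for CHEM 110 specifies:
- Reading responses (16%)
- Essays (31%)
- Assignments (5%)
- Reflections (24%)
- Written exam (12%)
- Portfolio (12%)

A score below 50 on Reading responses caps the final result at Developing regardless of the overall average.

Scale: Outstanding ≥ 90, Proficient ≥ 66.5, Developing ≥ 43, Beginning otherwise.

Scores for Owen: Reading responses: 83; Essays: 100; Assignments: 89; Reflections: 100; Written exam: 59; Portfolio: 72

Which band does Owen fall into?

Proficient

Reading responses score 83 ≥ 50: minimum met.
Weighted total:
  Reading responses 83 × 0.16 = 13.28
  Essays 100 × 0.31 = 31
  Assignments 89 × 0.05 = 4.45
  Reflections 100 × 0.24 = 24
  Written exam 59 × 0.12 = 7.08
  Portfolio 72 × 0.12 = 8.64
Sum = 88.45
88.45 is ≥ 66.5 and < 90 → Proficient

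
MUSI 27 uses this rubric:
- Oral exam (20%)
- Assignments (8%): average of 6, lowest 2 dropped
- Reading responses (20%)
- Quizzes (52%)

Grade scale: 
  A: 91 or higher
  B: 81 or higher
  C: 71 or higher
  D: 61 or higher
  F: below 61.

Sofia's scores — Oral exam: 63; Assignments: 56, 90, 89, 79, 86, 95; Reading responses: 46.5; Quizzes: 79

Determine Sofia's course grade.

Assignments: drop 56, 79 → average of remaining 4 = 360/4 = 90
Weighted total:
  Oral exam 63 × 0.2 = 12.6
  Assignments 90 × 0.08 = 7.2
  Reading responses 46.5 × 0.2 = 9.3
  Quizzes 79 × 0.52 = 41.08
Sum = 70.18
70.18 is ≥ 61 and < 71 → D

D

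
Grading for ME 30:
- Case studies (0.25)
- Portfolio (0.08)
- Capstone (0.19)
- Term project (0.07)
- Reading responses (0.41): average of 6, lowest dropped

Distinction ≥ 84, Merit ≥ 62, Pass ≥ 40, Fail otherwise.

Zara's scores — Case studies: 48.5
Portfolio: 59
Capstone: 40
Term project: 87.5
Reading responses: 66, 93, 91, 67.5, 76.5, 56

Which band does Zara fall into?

Merit

Reading responses: drop 56 → average of remaining 5 = 394/5 = 78.8
Weighted total:
  Case studies 48.5 × 0.25 = 12.125
  Portfolio 59 × 0.08 = 4.72
  Capstone 40 × 0.19 = 7.6
  Term project 87.5 × 0.07 = 6.125
  Reading responses 78.8 × 0.41 = 32.308
Sum = 62.878
62.878 is ≥ 62 and < 84 → Merit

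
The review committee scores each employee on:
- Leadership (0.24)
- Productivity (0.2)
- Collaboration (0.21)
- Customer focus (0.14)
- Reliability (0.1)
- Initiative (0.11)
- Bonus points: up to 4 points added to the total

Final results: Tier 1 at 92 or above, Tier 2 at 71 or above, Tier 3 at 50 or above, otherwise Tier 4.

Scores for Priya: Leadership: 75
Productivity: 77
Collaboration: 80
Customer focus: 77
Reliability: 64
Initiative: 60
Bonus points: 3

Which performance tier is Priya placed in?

Tier 2

Weighted total:
  Leadership 75 × 0.24 = 18
  Productivity 77 × 0.2 = 15.4
  Collaboration 80 × 0.21 = 16.8
  Customer focus 77 × 0.14 = 10.78
  Reliability 64 × 0.1 = 6.4
  Initiative 60 × 0.11 = 6.6
Sum = 73.98
Bonus points: 73.98 + 3 = 76.98
76.98 is ≥ 71 and < 92 → Tier 2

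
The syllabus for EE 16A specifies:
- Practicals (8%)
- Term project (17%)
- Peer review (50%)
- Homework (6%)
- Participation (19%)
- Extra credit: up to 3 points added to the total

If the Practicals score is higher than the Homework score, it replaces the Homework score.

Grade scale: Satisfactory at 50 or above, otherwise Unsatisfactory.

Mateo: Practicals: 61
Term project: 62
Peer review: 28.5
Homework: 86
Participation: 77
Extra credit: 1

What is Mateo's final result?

Satisfactory

Practicals (61) ≤ Homework (86), so Homework stays at 86.
Weighted total:
  Practicals 61 × 0.08 = 4.88
  Term project 62 × 0.17 = 10.54
  Peer review 28.5 × 0.5 = 14.25
  Homework 86 × 0.06 = 5.16
  Participation 77 × 0.19 = 14.63
Sum = 49.46
Extra credit: 49.46 + 1 = 50.46
50.46 ≥ 50 → Satisfactory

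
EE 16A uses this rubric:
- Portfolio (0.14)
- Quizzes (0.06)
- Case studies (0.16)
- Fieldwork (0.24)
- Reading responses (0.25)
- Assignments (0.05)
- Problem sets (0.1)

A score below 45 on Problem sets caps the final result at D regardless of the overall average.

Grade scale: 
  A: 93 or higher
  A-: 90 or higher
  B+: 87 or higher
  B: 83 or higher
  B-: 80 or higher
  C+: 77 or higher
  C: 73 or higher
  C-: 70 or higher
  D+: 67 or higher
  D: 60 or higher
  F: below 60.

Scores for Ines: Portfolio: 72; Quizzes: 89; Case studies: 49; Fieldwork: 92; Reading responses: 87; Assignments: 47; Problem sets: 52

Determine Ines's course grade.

C

Problem sets score 52 ≥ 45: minimum met.
Weighted total:
  Portfolio 72 × 0.14 = 10.08
  Quizzes 89 × 0.06 = 5.34
  Case studies 49 × 0.16 = 7.84
  Fieldwork 92 × 0.24 = 22.08
  Reading responses 87 × 0.25 = 21.75
  Assignments 47 × 0.05 = 2.35
  Problem sets 52 × 0.1 = 5.2
Sum = 74.64
74.64 is ≥ 73 and < 77 → C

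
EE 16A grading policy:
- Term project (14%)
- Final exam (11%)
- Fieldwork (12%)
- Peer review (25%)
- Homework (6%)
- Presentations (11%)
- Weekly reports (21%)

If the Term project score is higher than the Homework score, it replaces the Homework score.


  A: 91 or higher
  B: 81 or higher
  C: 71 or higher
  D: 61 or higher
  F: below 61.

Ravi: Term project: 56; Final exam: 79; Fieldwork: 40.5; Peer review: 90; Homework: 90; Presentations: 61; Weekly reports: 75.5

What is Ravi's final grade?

Term project (56) ≤ Homework (90), so Homework stays at 90.
Weighted total:
  Term project 56 × 0.14 = 7.84
  Final exam 79 × 0.11 = 8.69
  Fieldwork 40.5 × 0.12 = 4.86
  Peer review 90 × 0.25 = 22.5
  Homework 90 × 0.06 = 5.4
  Presentations 61 × 0.11 = 6.71
  Weekly reports 75.5 × 0.21 = 15.855
Sum = 71.855
71.855 is ≥ 71 and < 81 → C

C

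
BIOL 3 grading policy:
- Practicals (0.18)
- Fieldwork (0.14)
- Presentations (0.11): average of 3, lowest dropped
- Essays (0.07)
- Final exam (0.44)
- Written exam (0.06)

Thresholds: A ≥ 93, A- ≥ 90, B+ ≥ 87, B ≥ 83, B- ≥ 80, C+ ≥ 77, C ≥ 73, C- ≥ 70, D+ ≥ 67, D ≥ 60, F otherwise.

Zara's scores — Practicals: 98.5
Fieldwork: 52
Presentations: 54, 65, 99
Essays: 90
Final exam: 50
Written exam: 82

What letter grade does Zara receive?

D+

Presentations: drop 54 → average of remaining 2 = 164/2 = 82
Weighted total:
  Practicals 98.5 × 0.18 = 17.73
  Fieldwork 52 × 0.14 = 7.28
  Presentations 82 × 0.11 = 9.02
  Essays 90 × 0.07 = 6.3
  Final exam 50 × 0.44 = 22
  Written exam 82 × 0.06 = 4.92
Sum = 67.25
67.25 is ≥ 67 and < 70 → D+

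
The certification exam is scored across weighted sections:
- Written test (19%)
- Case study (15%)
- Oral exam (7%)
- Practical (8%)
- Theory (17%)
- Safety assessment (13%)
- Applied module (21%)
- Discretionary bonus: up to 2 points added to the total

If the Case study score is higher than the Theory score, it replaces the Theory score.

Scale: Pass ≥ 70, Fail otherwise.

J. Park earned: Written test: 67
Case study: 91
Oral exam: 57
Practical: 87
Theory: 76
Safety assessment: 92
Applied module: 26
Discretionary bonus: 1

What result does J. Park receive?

Case study (91) > Theory (76), so Theory counts as 91.
Weighted total:
  Written test 67 × 0.19 = 12.73
  Case study 91 × 0.15 = 13.65
  Oral exam 57 × 0.07 = 3.99
  Practical 87 × 0.08 = 6.96
  Theory 91 × 0.17 = 15.47
  Safety assessment 92 × 0.13 = 11.96
  Applied module 26 × 0.21 = 5.46
Sum = 70.22
Discretionary bonus: 70.22 + 1 = 71.22
71.22 ≥ 70 → Pass

Pass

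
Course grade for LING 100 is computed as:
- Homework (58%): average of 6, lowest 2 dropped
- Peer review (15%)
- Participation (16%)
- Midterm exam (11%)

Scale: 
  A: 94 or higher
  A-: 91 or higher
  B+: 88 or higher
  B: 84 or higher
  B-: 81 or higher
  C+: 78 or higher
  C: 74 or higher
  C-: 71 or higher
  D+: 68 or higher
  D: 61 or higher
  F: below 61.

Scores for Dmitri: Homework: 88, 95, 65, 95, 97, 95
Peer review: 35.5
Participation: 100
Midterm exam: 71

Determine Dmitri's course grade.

Homework: drop 65, 88 → average of remaining 4 = 382/4 = 95.5
Weighted total:
  Homework 95.5 × 0.58 = 55.39
  Peer review 35.5 × 0.15 = 5.325
  Participation 100 × 0.16 = 16
  Midterm exam 71 × 0.11 = 7.81
Sum = 84.525
84.525 is ≥ 84 and < 88 → B

B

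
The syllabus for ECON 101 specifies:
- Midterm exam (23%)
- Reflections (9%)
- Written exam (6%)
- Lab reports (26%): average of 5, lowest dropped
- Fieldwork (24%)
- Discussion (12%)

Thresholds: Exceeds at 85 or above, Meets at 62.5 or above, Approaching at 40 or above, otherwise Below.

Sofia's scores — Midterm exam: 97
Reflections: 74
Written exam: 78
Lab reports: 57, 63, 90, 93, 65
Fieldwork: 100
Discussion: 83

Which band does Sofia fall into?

Exceeds

Lab reports: drop 57 → average of remaining 4 = 311/4 = 77.75
Weighted total:
  Midterm exam 97 × 0.23 = 22.31
  Reflections 74 × 0.09 = 6.66
  Written exam 78 × 0.06 = 4.68
  Lab reports 77.75 × 0.26 = 20.215
  Fieldwork 100 × 0.24 = 24
  Discussion 83 × 0.12 = 9.96
Sum = 87.825
87.825 ≥ 85 → Exceeds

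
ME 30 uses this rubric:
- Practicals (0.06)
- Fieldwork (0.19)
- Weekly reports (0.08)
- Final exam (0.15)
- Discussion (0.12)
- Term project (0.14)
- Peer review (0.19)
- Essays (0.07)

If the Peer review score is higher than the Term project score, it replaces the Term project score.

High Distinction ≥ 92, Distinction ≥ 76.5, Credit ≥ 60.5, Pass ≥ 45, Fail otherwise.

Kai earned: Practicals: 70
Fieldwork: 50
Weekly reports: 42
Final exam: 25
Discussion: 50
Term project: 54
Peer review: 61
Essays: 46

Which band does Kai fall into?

Peer review (61) > Term project (54), so Term project counts as 61.
Weighted total:
  Practicals 70 × 0.06 = 4.2
  Fieldwork 50 × 0.19 = 9.5
  Weekly reports 42 × 0.08 = 3.36
  Final exam 25 × 0.15 = 3.75
  Discussion 50 × 0.12 = 6
  Term project 61 × 0.14 = 8.54
  Peer review 61 × 0.19 = 11.59
  Essays 46 × 0.07 = 3.22
Sum = 50.16
50.16 is ≥ 45 and < 60.5 → Pass

Pass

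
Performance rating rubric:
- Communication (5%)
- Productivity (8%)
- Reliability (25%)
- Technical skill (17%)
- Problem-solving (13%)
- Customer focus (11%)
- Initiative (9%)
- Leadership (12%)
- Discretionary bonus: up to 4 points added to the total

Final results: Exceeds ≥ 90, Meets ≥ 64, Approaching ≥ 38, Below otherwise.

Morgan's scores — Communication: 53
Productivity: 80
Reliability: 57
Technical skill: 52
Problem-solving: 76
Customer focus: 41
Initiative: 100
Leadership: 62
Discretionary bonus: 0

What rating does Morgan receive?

Approaching

Weighted total:
  Communication 53 × 0.05 = 2.65
  Productivity 80 × 0.08 = 6.4
  Reliability 57 × 0.25 = 14.25
  Technical skill 52 × 0.17 = 8.84
  Problem-solving 76 × 0.13 = 9.88
  Customer focus 41 × 0.11 = 4.51
  Initiative 100 × 0.09 = 9
  Leadership 62 × 0.12 = 7.44
Sum = 62.97
Discretionary bonus: 62.97 + 0 = 62.97
62.97 is ≥ 38 and < 64 → Approaching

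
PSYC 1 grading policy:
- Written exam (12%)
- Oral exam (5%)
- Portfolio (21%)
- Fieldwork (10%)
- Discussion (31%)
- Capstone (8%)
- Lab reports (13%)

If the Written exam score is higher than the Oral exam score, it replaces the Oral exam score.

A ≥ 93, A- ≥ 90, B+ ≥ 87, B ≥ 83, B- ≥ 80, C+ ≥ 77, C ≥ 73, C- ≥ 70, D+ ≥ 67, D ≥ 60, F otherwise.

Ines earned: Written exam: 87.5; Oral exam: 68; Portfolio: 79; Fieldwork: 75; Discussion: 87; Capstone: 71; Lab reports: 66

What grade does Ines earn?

B-

Written exam (87.5) > Oral exam (68), so Oral exam counts as 87.5.
Weighted total:
  Written exam 87.5 × 0.12 = 10.5
  Oral exam 87.5 × 0.05 = 4.375
  Portfolio 79 × 0.21 = 16.59
  Fieldwork 75 × 0.1 = 7.5
  Discussion 87 × 0.31 = 26.97
  Capstone 71 × 0.08 = 5.68
  Lab reports 66 × 0.13 = 8.58
Sum = 80.195
80.195 is ≥ 80 and < 83 → B-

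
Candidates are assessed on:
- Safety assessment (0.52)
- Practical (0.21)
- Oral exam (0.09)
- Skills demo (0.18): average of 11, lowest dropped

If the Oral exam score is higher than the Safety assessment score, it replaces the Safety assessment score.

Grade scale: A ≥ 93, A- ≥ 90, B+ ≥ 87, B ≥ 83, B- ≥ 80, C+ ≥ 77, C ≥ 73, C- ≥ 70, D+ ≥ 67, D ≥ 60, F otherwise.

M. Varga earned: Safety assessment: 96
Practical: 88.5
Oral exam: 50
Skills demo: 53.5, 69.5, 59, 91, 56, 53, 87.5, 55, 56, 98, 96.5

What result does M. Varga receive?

Skills demo: drop 53 → average of remaining 10 = 722/10 = 72.2
Oral exam (50) ≤ Safety assessment (96), so Safety assessment stays at 96.
Weighted total:
  Safety assessment 96 × 0.52 = 49.92
  Practical 88.5 × 0.21 = 18.585
  Oral exam 50 × 0.09 = 4.5
  Skills demo 72.2 × 0.18 = 12.996
Sum = 86.001
86.001 is ≥ 83 and < 87 → B

B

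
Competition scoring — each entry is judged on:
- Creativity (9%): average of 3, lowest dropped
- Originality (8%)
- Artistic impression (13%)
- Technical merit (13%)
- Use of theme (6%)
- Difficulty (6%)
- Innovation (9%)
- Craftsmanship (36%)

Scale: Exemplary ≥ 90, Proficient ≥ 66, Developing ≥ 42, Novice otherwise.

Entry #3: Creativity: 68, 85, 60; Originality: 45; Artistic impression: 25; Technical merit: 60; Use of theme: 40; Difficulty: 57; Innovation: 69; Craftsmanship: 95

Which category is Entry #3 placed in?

Creativity: drop 60 → average of remaining 2 = 153/2 = 76.5
Weighted total:
  Creativity 76.5 × 0.09 = 6.885
  Originality 45 × 0.08 = 3.6
  Artistic impression 25 × 0.13 = 3.25
  Technical merit 60 × 0.13 = 7.8
  Use of theme 40 × 0.06 = 2.4
  Difficulty 57 × 0.06 = 3.42
  Innovation 69 × 0.09 = 6.21
  Craftsmanship 95 × 0.36 = 34.2
Sum = 67.765
67.765 is ≥ 66 and < 90 → Proficient

Proficient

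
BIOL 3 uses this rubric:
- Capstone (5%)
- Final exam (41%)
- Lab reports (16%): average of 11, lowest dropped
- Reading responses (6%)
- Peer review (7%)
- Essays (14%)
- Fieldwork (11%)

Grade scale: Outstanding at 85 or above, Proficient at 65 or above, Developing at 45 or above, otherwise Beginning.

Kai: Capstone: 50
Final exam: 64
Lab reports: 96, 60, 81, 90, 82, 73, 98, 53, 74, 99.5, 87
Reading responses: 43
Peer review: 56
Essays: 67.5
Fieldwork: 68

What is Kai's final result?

Lab reports: drop 53 → average of remaining 10 = 840.5/10 = 84.05
Weighted total:
  Capstone 50 × 0.05 = 2.5
  Final exam 64 × 0.41 = 26.24
  Lab reports 84.05 × 0.16 = 13.448
  Reading responses 43 × 0.06 = 2.58
  Peer review 56 × 0.07 = 3.92
  Essays 67.5 × 0.14 = 9.45
  Fieldwork 68 × 0.11 = 7.48
Sum = 65.618
65.618 is ≥ 65 and < 85 → Proficient

Proficient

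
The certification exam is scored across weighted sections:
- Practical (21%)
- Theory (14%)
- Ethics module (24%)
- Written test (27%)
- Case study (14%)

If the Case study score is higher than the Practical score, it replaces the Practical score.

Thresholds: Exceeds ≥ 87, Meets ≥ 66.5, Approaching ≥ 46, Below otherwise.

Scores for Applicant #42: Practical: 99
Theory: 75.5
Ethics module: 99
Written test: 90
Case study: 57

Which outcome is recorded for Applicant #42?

Exceeds

Case study (57) ≤ Practical (99), so Practical stays at 99.
Weighted total:
  Practical 99 × 0.21 = 20.79
  Theory 75.5 × 0.14 = 10.57
  Ethics module 99 × 0.24 = 23.76
  Written test 90 × 0.27 = 24.3
  Case study 57 × 0.14 = 7.98
Sum = 87.4
87.4 ≥ 87 → Exceeds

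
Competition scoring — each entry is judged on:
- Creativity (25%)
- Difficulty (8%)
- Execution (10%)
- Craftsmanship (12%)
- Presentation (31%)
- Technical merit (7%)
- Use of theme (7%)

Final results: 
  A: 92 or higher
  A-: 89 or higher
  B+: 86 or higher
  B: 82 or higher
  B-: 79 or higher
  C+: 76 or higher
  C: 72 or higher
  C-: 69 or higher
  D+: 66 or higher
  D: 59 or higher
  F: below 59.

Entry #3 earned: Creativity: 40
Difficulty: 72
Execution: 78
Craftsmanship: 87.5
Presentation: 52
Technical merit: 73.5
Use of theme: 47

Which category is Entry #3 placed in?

Weighted total:
  Creativity 40 × 0.25 = 10
  Difficulty 72 × 0.08 = 5.76
  Execution 78 × 0.1 = 7.8
  Craftsmanship 87.5 × 0.12 = 10.5
  Presentation 52 × 0.31 = 16.12
  Technical merit 73.5 × 0.07 = 5.145
  Use of theme 47 × 0.07 = 3.29
Sum = 58.615
58.615 < 59 → F

F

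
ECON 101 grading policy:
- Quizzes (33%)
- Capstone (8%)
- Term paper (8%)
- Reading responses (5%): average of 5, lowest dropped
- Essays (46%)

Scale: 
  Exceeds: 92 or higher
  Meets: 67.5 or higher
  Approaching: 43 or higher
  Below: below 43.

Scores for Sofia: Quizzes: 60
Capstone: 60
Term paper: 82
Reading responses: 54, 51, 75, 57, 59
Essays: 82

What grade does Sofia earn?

Meets

Reading responses: drop 51 → average of remaining 4 = 245/4 = 61.25
Weighted total:
  Quizzes 60 × 0.33 = 19.8
  Capstone 60 × 0.08 = 4.8
  Term paper 82 × 0.08 = 6.56
  Reading responses 61.25 × 0.05 = 3.0625
  Essays 82 × 0.46 = 37.72
Sum = 71.9425
71.9425 is ≥ 67.5 and < 92 → Meets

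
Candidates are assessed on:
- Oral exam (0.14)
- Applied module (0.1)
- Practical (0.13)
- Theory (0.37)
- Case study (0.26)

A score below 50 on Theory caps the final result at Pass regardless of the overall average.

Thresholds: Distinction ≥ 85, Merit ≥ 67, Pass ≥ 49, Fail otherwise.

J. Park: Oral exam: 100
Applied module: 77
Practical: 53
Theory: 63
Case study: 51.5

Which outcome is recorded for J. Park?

Pass

Theory score 63 ≥ 50: minimum met.
Weighted total:
  Oral exam 100 × 0.14 = 14
  Applied module 77 × 0.1 = 7.7
  Practical 53 × 0.13 = 6.89
  Theory 63 × 0.37 = 23.31
  Case study 51.5 × 0.26 = 13.39
Sum = 65.29
65.29 is ≥ 49 and < 67 → Pass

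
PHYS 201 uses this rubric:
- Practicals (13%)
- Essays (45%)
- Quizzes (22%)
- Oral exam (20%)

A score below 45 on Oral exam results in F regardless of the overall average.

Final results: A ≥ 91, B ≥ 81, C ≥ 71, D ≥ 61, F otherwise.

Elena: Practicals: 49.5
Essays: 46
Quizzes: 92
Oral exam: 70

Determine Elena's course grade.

D

Oral exam score 70 ≥ 45: minimum met.
Weighted total:
  Practicals 49.5 × 0.13 = 6.435
  Essays 46 × 0.45 = 20.7
  Quizzes 92 × 0.22 = 20.24
  Oral exam 70 × 0.2 = 14
Sum = 61.375
61.375 is ≥ 61 and < 71 → D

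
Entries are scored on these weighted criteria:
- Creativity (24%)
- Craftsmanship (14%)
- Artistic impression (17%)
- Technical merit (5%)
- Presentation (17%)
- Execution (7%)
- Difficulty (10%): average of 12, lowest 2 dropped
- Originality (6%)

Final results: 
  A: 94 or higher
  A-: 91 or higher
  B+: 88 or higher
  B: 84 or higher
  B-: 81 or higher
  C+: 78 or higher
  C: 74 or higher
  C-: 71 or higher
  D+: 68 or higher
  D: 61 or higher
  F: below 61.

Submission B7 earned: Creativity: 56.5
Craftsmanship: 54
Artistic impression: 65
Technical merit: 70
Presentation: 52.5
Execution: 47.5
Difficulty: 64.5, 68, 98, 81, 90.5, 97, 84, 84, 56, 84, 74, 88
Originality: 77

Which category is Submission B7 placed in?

Difficulty: drop 56, 64.5 → average of remaining 10 = 848.5/10 = 84.85
Weighted total:
  Creativity 56.5 × 0.24 = 13.56
  Craftsmanship 54 × 0.14 = 7.56
  Artistic impression 65 × 0.17 = 11.05
  Technical merit 70 × 0.05 = 3.5
  Presentation 52.5 × 0.17 = 8.925
  Execution 47.5 × 0.07 = 3.325
  Difficulty 84.85 × 0.1 = 8.485
  Originality 77 × 0.06 = 4.62
Sum = 61.025
61.025 is ≥ 61 and < 68 → D

D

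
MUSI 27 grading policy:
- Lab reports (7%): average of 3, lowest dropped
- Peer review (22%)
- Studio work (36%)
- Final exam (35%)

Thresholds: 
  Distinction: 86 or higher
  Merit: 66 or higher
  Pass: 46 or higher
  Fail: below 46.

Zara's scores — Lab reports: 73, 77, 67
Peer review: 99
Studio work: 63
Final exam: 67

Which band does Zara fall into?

Merit

Lab reports: drop 67 → average of remaining 2 = 150/2 = 75
Weighted total:
  Lab reports 75 × 0.07 = 5.25
  Peer review 99 × 0.22 = 21.78
  Studio work 63 × 0.36 = 22.68
  Final exam 67 × 0.35 = 23.45
Sum = 73.16
73.16 is ≥ 66 and < 86 → Merit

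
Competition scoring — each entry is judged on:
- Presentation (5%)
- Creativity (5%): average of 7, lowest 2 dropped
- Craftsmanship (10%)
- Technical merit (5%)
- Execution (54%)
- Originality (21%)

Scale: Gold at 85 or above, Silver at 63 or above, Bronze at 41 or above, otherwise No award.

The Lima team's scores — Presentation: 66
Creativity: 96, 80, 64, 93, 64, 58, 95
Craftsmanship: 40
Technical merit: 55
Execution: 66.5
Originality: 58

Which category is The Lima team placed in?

Bronze

Creativity: drop 58, 64 → average of remaining 5 = 428/5 = 85.6
Weighted total:
  Presentation 66 × 0.05 = 3.3
  Creativity 85.6 × 0.05 = 4.28
  Craftsmanship 40 × 0.1 = 4
  Technical merit 55 × 0.05 = 2.75
  Execution 66.5 × 0.54 = 35.91
  Originality 58 × 0.21 = 12.18
Sum = 62.42
62.42 is ≥ 41 and < 63 → Bronze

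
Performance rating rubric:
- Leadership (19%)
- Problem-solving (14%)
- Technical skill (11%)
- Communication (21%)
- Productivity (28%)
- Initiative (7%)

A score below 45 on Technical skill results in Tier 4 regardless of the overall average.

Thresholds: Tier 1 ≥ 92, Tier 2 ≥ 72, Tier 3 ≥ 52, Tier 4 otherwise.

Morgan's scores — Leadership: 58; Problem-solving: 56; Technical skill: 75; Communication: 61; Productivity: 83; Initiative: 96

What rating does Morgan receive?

Tier 3

Technical skill score 75 ≥ 45: minimum met.
Weighted total:
  Leadership 58 × 0.19 = 11.02
  Problem-solving 56 × 0.14 = 7.84
  Technical skill 75 × 0.11 = 8.25
  Communication 61 × 0.21 = 12.81
  Productivity 83 × 0.28 = 23.24
  Initiative 96 × 0.07 = 6.72
Sum = 69.88
69.88 is ≥ 52 and < 72 → Tier 3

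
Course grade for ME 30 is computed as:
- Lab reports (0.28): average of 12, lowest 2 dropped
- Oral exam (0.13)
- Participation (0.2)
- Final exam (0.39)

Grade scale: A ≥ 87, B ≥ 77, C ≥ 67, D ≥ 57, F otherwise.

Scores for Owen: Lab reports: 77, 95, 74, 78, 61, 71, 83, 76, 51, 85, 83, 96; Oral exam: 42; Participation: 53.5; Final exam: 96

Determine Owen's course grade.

C

Lab reports: drop 51, 61 → average of remaining 10 = 818/10 = 81.8
Weighted total:
  Lab reports 81.8 × 0.28 = 22.904
  Oral exam 42 × 0.13 = 5.46
  Participation 53.5 × 0.2 = 10.7
  Final exam 96 × 0.39 = 37.44
Sum = 76.504
76.504 is ≥ 67 and < 77 → C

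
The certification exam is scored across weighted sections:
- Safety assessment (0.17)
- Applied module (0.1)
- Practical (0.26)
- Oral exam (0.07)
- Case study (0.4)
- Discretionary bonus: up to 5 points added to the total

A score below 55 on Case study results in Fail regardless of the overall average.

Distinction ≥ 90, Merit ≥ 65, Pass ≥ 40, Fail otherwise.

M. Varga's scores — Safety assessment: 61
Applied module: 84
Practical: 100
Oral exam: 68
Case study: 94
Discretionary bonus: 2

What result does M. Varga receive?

Case study score 94 ≥ 55: minimum met.
Weighted total:
  Safety assessment 61 × 0.17 = 10.37
  Applied module 84 × 0.1 = 8.4
  Practical 100 × 0.26 = 26
  Oral exam 68 × 0.07 = 4.76
  Case study 94 × 0.4 = 37.6
Sum = 87.13
Discretionary bonus: 87.13 + 2 = 89.13
89.13 is ≥ 65 and < 90 → Merit

Merit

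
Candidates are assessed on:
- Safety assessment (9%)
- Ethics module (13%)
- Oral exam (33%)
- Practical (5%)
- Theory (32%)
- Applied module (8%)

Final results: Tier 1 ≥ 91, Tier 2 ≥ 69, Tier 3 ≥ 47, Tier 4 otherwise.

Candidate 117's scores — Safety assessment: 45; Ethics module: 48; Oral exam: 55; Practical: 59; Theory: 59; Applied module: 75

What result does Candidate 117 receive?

Weighted total:
  Safety assessment 45 × 0.09 = 4.05
  Ethics module 48 × 0.13 = 6.24
  Oral exam 55 × 0.33 = 18.15
  Practical 59 × 0.05 = 2.95
  Theory 59 × 0.32 = 18.88
  Applied module 75 × 0.08 = 6
Sum = 56.27
56.27 is ≥ 47 and < 69 → Tier 3

Tier 3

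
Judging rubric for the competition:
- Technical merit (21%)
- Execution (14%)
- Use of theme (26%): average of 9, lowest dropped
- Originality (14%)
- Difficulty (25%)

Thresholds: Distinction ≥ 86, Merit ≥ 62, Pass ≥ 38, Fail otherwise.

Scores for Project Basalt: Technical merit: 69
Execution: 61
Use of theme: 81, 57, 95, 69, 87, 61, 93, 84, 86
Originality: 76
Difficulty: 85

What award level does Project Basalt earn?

Use of theme: drop 57 → average of remaining 8 = 656/8 = 82
Weighted total:
  Technical merit 69 × 0.21 = 14.49
  Execution 61 × 0.14 = 8.54
  Use of theme 82 × 0.26 = 21.32
  Originality 76 × 0.14 = 10.64
  Difficulty 85 × 0.25 = 21.25
Sum = 76.24
76.24 is ≥ 62 and < 86 → Merit

Merit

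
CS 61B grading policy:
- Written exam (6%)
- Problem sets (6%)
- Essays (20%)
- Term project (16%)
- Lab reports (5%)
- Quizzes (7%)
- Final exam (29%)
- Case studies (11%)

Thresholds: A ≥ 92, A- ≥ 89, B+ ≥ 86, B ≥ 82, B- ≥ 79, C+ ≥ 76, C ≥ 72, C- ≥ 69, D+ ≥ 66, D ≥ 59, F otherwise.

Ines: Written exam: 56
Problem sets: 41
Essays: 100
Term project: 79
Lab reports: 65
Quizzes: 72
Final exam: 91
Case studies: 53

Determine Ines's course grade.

C+

Weighted total:
  Written exam 56 × 0.06 = 3.36
  Problem sets 41 × 0.06 = 2.46
  Essays 100 × 0.2 = 20
  Term project 79 × 0.16 = 12.64
  Lab reports 65 × 0.05 = 3.25
  Quizzes 72 × 0.07 = 5.04
  Final exam 91 × 0.29 = 26.39
  Case studies 53 × 0.11 = 5.83
Sum = 78.97
78.97 is ≥ 76 and < 79 → C+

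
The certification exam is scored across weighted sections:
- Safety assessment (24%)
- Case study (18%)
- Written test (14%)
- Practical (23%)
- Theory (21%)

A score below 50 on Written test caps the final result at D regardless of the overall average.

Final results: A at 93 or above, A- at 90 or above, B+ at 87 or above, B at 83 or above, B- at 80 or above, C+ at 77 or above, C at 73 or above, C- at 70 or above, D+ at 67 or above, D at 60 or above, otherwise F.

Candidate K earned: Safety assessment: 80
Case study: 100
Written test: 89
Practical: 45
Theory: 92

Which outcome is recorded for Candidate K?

C+

Written test score 89 ≥ 50: minimum met.
Weighted total:
  Safety assessment 80 × 0.24 = 19.2
  Case study 100 × 0.18 = 18
  Written test 89 × 0.14 = 12.46
  Practical 45 × 0.23 = 10.35
  Theory 92 × 0.21 = 19.32
Sum = 79.33
79.33 is ≥ 77 and < 80 → C+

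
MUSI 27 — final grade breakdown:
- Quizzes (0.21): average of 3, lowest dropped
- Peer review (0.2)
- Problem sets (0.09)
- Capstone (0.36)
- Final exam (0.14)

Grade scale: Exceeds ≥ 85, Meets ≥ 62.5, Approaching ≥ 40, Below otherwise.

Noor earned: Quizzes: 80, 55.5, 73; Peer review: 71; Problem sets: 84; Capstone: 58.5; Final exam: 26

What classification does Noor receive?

Quizzes: drop 55.5 → average of remaining 2 = 153/2 = 76.5
Weighted total:
  Quizzes 76.5 × 0.21 = 16.065
  Peer review 71 × 0.2 = 14.2
  Problem sets 84 × 0.09 = 7.56
  Capstone 58.5 × 0.36 = 21.06
  Final exam 26 × 0.14 = 3.64
Sum = 62.525
62.525 is ≥ 62.5 and < 85 → Meets

Meets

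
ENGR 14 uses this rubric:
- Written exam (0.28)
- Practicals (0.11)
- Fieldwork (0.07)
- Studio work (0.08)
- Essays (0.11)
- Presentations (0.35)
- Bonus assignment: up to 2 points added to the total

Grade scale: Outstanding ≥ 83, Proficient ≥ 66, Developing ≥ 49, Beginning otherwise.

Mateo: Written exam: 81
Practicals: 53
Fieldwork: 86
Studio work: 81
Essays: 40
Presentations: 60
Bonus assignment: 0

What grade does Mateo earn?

Proficient

Weighted total:
  Written exam 81 × 0.28 = 22.68
  Practicals 53 × 0.11 = 5.83
  Fieldwork 86 × 0.07 = 6.02
  Studio work 81 × 0.08 = 6.48
  Essays 40 × 0.11 = 4.4
  Presentations 60 × 0.35 = 21
Sum = 66.41
Bonus assignment: 66.41 + 0 = 66.41
66.41 is ≥ 66 and < 83 → Proficient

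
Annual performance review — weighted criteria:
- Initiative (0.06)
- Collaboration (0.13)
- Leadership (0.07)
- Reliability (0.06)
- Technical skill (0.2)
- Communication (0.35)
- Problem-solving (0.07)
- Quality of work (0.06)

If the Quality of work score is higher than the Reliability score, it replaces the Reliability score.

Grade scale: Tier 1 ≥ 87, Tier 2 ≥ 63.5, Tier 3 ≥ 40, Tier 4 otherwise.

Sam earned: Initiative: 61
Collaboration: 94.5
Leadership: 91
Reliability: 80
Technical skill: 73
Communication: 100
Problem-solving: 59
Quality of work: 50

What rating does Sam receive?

Tier 2

Quality of work (50) ≤ Reliability (80), so Reliability stays at 80.
Weighted total:
  Initiative 61 × 0.06 = 3.66
  Collaboration 94.5 × 0.13 = 12.285
  Leadership 91 × 0.07 = 6.37
  Reliability 80 × 0.06 = 4.8
  Technical skill 73 × 0.2 = 14.6
  Communication 100 × 0.35 = 35
  Problem-solving 59 × 0.07 = 4.13
  Quality of work 50 × 0.06 = 3
Sum = 83.845
83.845 is ≥ 63.5 and < 87 → Tier 2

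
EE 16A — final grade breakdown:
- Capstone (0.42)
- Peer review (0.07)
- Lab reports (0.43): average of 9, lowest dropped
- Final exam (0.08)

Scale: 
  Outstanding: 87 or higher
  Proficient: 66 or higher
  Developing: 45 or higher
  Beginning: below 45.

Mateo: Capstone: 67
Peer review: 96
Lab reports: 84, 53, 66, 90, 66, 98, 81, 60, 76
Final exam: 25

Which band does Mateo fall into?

Proficient

Lab reports: drop 53 → average of remaining 8 = 621/8 = 77.625
Weighted total:
  Capstone 67 × 0.42 = 28.14
  Peer review 96 × 0.07 = 6.72
  Lab reports 77.625 × 0.43 = 33.37875
  Final exam 25 × 0.08 = 2
Sum = 70.23875
70.23875 is ≥ 66 and < 87 → Proficient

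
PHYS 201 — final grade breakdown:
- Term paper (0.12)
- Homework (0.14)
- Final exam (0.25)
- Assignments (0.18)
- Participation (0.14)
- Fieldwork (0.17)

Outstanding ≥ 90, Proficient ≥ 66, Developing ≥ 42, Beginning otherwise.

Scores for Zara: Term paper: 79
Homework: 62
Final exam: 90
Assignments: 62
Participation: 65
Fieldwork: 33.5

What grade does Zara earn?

Proficient

Weighted total:
  Term paper 79 × 0.12 = 9.48
  Homework 62 × 0.14 = 8.68
  Final exam 90 × 0.25 = 22.5
  Assignments 62 × 0.18 = 11.16
  Participation 65 × 0.14 = 9.1
  Fieldwork 33.5 × 0.17 = 5.695
Sum = 66.615
66.615 is ≥ 66 and < 90 → Proficient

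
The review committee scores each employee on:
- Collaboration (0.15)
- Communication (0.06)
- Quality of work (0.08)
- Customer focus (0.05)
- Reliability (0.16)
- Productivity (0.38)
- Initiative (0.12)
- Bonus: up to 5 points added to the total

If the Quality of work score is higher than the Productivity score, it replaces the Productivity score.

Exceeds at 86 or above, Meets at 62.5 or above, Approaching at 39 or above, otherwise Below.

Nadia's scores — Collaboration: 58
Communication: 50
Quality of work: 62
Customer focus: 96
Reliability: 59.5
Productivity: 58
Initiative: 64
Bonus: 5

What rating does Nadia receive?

Quality of work (62) > Productivity (58), so Productivity counts as 62.
Weighted total:
  Collaboration 58 × 0.15 = 8.7
  Communication 50 × 0.06 = 3
  Quality of work 62 × 0.08 = 4.96
  Customer focus 96 × 0.05 = 4.8
  Reliability 59.5 × 0.16 = 9.52
  Productivity 62 × 0.38 = 23.56
  Initiative 64 × 0.12 = 7.68
Sum = 62.22
Bonus: 62.22 + 5 = 67.22
67.22 is ≥ 62.5 and < 86 → Meets

Meets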